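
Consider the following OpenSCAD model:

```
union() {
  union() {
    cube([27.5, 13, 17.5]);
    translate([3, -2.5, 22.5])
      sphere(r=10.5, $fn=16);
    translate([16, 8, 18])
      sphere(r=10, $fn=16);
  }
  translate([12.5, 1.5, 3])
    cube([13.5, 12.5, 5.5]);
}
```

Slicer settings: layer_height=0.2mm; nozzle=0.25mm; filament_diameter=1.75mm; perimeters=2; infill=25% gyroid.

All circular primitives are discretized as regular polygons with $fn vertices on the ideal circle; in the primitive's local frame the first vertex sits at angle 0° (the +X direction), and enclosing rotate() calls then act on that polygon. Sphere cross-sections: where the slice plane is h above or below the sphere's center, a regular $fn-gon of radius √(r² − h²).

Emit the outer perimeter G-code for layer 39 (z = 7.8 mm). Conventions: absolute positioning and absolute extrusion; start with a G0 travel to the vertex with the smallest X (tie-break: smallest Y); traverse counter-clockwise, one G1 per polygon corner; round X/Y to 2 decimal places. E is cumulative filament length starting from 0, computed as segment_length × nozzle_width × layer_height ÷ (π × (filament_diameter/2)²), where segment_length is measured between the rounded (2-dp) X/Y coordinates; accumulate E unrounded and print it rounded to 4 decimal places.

G0 X0.00 Y0.00 Z7.80
G1 X27.50 Y0.00 E0.5717
G1 X27.50 Y13.00 E0.8419
G1 X26.00 Y13.00 E0.8731
G1 X26.00 Y14.00 E0.8939
G1 X12.50 Y14.00 E1.1745
G1 X12.50 Y13.00 E1.1953
G1 X0.00 Y13.00 E1.4551
G1 X0.00 Y0.00 E1.7254

At z = 7.8 mm: the cube (footprint 27.5×13) is included at this height; the sphere at (3, -2.5) is absent (|z−center|=14.700 > r=10.5); the sphere at (16, 8) is not intersected at this z (|z−center|=10.200 > r=10); Taking the union: only the 27.5×13 cube is present, so the union is just that shape — 1 connected region; the cube at (12.5, 1.5) is present — its section is the full 13.5×12.5 rectangle; Merging all regions: the regions partially overlap (shared area 155.25 mm²), so overlapping operands fuse into one piece — 1 connected region. The outline is a single polygon with 8 vertices. Extrusion per mm of travel: 0.25 × 0.2 / (π × 0.875²) = 0.020788. Accumulating E over each segment gives final E = 1.7254.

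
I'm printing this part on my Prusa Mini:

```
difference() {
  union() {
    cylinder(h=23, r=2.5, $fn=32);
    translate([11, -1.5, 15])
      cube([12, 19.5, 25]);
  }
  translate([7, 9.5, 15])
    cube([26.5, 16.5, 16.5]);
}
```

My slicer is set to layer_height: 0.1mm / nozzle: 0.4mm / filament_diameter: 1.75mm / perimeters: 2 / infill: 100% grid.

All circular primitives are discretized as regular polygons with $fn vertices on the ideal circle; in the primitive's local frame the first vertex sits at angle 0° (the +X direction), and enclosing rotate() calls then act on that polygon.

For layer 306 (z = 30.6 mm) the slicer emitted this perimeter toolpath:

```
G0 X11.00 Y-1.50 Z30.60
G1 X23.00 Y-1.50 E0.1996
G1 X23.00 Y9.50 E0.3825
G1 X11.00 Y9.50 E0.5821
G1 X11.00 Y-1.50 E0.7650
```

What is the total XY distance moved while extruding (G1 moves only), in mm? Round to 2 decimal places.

Sum the Euclidean lengths of each G1 segment: total = 46.00 mm.

46.00 mm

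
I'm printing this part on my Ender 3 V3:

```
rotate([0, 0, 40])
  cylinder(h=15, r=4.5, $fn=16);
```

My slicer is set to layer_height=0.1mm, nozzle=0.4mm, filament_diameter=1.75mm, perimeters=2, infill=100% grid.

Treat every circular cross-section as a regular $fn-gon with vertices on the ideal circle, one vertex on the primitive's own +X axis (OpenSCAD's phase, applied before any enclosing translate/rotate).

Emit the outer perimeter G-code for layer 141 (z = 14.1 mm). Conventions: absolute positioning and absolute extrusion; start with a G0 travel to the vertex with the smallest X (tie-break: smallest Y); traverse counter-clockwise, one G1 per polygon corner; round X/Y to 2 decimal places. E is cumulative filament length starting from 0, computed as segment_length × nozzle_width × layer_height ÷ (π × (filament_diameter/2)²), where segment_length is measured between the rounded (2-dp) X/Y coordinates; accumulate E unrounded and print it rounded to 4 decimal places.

At z = 14.1 mm: the cylinder: section is a regular 16-gon, circumradius r=4.5; (rotated 40° about Z; rotation is an isometry so areas/perimeters/island counts are preserved). The outline is a single polygon with 16 vertices. Extrusion per mm of travel: 0.4 × 0.1 / (π × 0.875²) = 0.016630. Accumulating E over each segment gives final E = 0.4670.

G0 X-4.48 Y0.39 Z14.10
G1 X-4.29 Y-1.35 E0.0291
G1 X-3.45 Y-2.89 E0.0583
G1 X-2.08 Y-3.99 E0.0875
G1 X-0.39 Y-4.48 E0.1168
G1 X1.35 Y-4.29 E0.1459
G1 X2.89 Y-3.45 E0.1750
G1 X3.99 Y-2.08 E0.2043
G1 X4.48 Y-0.39 E0.2335
G1 X4.29 Y1.35 E0.2626
G1 X3.45 Y2.89 E0.2918
G1 X2.08 Y3.99 E0.3210
G1 X0.39 Y4.48 E0.3503
G1 X-1.35 Y4.29 E0.3794
G1 X-2.89 Y3.45 E0.4086
G1 X-3.99 Y2.08 E0.4378
G1 X-4.48 Y0.39 E0.4670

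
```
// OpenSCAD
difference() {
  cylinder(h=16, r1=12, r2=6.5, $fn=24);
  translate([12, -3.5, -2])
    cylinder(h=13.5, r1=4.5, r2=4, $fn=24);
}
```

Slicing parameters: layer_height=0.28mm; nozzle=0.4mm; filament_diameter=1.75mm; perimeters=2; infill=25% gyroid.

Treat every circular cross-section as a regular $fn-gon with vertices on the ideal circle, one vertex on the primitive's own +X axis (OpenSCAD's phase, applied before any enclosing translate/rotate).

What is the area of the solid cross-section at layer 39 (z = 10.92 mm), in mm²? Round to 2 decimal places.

At z = 10.92 mm: the cone contributes a regular 24-gon of circumradius 8.246 (interpolated between r1=12 and r2=6.5 at t=0.682) (area = (24/2)·8.246²·sin(360°/24) = 211.20 mm²); the cone at (12, -3.5) (r1=4.5→r2=4) has section circumradius 4.021 here — a regular 24-gon (area = (24/2)·4.021²·sin(360°/24) = 50.23 mm²); After the difference (first − rest): starting from the cone (211.20 mm²), the cone at (12, -3.5) misses the remaining region (no effect) — area = 211.20 mm². Overall, the cross-section is a single solid region. Net area = 211.20 mm².

211.20 mm²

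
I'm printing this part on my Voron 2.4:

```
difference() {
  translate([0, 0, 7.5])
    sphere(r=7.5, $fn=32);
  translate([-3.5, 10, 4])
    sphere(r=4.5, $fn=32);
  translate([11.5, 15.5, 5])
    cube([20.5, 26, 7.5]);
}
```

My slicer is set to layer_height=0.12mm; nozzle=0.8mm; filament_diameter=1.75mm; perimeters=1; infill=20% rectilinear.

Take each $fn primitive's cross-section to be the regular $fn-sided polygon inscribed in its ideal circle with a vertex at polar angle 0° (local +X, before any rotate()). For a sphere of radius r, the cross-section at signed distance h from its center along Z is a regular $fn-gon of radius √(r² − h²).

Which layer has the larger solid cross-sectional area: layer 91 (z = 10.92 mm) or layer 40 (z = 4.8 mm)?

layer 40 (z = 4.8 mm)

Layer 91 (z = 10.92): the sphere: section is a regular 32-gon, circumradius = √(r²−h²) = √(7.5²−3.42²) = 6.675 (area = (32/2)·6.675²·sin(360°/32) = 139.07 mm²); the sphere at (-3.5, 10) is not intersected at this z (|z−center|=6.920 > r=4.5); the 20.5×26 cube at (11.5, 15.5) contributes its full rectangle (area 533.00 mm²); Subtracting the remaining from the first: starting from the r=7.5 sphere (139.07 mm²), the 20.5×26 cube at (11.5, 15.5) misses the remaining region (no effect) — area = 139.07 mm². So its area = 139.07 mm². Layer 40 (z = 4.8): the sphere: section is a regular 32-gon, circumradius = √(r²−h²) = √(7.5²−2.7²) = 6.997 (area = (32/2)·6.997²·sin(360°/32) = 152.83 mm²); the r=4.5 sphere at (-3.5, 10) slices to a regular 32-gon of circumradius 4.428 (√(r²−h²) with h=0.8 from center) (area = (32/2)·4.428²·sin(360°/32) = 61.21 mm²); the cube at (11.5, 15.5) is absent (z outside [5, 12.5]); Subtracting the remaining from the first: starting from the r=7.5 sphere (152.83 mm²), the r=4.5 sphere at (-3.5, 10) partially overlaps it — only the 2.16 mm² overlap (of its 61.21 mm²) is removed, clipping the outline — area = 150.66 mm². So its area = 150.66 mm². Layer 40 is larger (150.66 vs 139.07 mm²).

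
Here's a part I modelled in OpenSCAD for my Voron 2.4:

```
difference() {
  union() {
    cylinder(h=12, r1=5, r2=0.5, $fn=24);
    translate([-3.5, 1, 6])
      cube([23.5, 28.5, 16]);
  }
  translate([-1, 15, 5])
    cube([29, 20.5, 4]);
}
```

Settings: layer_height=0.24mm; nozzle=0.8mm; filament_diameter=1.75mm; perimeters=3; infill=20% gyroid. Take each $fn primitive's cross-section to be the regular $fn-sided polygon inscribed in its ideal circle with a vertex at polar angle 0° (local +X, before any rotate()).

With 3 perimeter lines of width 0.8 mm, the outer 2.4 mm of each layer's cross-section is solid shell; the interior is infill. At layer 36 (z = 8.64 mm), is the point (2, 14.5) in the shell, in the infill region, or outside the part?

At z = 8.64 mm: the cone contributes a regular 24-gon of circumradius 1.760 (interpolated between r1=5 and r2=0.5 at t=0.720); the cube at (-3.5, 1) (footprint 23.5×28.5) is included at this height; Combining (union): the regions partially overlap (shared area 1.51 mm²), so overlapping operands fuse into one piece — 1 connected region; the cube at (-1, 15) is present — its section is the full 29×20.5 rectangle; After the difference (first − rest): starting from the result so far, the 29×20.5 cube at (-1, 15) partially overlaps it — only the 304.50 mm² overlap (of its 594.50 mm²) is removed, clipping the outline — 1 connected region. Overall, the cross-section is a single solid region. The nearest boundary edge runs (-1.00, 15.00)→(20.00, 15.00); distance from the point to it = 0.50 mm. The point is inside the cross-section, 0.50 mm from the nearest boundary — within the 2.4 mm shell band (3 × 0.8).

shell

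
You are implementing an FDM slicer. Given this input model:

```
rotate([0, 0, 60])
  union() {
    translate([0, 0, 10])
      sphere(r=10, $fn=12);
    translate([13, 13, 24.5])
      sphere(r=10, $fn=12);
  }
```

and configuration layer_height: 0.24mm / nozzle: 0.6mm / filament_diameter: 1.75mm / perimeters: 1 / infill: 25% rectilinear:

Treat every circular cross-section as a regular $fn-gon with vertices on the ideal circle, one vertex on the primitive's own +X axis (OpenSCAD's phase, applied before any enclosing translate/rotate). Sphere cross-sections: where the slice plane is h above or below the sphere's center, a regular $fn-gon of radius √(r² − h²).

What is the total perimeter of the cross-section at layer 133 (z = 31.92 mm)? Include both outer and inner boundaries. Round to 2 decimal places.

41.64 mm

At z = 31.92 mm: the sphere is absent (|z−center|=21.920 > r=10); the r=10 sphere at (13, 13) contributes a regular 12-gon of circumradius √(10²−7.42²) = 6.704 (perimeter = 2·12·6.704·sin(180°/12) = 41.64 mm); Merging all regions: only the r=10 sphere at (13, 13) is present, so the union is just that shape — boundary = 41.64 mm; (whole slice rotated 60° about Z — lengths, areas and connectivity unchanged). Overall, the cross-section is a single solid region. Total boundary length (outer) = 41.64 mm.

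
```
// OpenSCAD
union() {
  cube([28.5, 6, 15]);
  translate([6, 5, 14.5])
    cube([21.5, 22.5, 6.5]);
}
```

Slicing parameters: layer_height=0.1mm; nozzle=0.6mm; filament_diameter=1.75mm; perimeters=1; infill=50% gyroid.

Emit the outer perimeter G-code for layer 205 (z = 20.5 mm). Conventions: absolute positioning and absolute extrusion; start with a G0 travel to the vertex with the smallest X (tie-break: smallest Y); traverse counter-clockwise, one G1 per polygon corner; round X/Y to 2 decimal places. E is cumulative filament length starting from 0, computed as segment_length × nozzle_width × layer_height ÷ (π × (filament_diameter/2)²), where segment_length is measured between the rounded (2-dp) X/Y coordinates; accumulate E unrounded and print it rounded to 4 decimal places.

G0 X6.00 Y5.00 Z20.50
G1 X27.50 Y5.00 E0.5363
G1 X27.50 Y27.50 E1.0976
G1 X6.00 Y27.50 E1.6339
G1 X6.00 Y5.00 E2.1952

At z = 20.5 mm: the cube does not reach this height (z outside [0, 15]); the cube at (6, 5) is present — its section is the full 21.5×22.5 rectangle; Taking the union: only the 21.5×22.5 cube at (6, 5) is present, so the union is just that shape — 1 connected region. The outline is a single polygon with 4 vertices. Extrusion per mm of travel: 0.6 × 0.1 / (π × 0.875²) = 0.024945. Accumulating E over each segment gives final E = 2.1952.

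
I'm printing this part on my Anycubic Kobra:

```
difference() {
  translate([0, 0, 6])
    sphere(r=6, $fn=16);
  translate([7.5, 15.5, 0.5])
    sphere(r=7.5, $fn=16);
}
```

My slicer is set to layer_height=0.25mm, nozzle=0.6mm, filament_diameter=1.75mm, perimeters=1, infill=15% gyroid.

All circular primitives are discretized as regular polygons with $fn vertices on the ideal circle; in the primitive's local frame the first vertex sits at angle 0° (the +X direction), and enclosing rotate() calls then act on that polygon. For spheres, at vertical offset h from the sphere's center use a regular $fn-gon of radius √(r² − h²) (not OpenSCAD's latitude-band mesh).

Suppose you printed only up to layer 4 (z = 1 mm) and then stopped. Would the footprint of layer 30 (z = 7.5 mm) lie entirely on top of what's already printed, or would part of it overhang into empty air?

Compare the two slices. At z = 1: the r=6 sphere contributes a regular 16-gon of circumradius √(6²−5²) = 3.317 (area = (16/2)·3.317²·sin(360°/16) = 33.68 mm²); the r=7.5 sphere at (7.5, 15.5) contributes a regular 16-gon of circumradius √(7.5²−0.5²) = 7.483 (area = (16/2)·7.483²·sin(360°/16) = 171.44 mm²); Subtracting the remaining from the first: starting from the r=6 sphere (33.68 mm²), the r=7.5 sphere at (7.5, 15.5) misses the remaining region (no effect) — area = 33.68 mm². At z = 7.5: the sphere: section is a regular 16-gon, circumradius = √(r²−h²) = √(6²−1.5²) = 5.809 (area = (16/2)·5.809²·sin(360°/16) = 103.32 mm²); the sphere at (7.5, 15.5): section is a regular 16-gon, circumradius = √(r²−h²) = √(7.5²−7²) = 2.693 (area = (16/2)·2.693²·sin(360°/16) = 22.20 mm²); Taking the first minus the rest: starting from the r=6 sphere (103.32 mm²), the r=7.5 sphere at (7.5, 15.5) misses the remaining region (no effect) — area = 103.32 mm². Checking containment: at z = 7.5 the cross-section extends beyond the z = 1 cross-section by about 69.65 mm².

part overhangs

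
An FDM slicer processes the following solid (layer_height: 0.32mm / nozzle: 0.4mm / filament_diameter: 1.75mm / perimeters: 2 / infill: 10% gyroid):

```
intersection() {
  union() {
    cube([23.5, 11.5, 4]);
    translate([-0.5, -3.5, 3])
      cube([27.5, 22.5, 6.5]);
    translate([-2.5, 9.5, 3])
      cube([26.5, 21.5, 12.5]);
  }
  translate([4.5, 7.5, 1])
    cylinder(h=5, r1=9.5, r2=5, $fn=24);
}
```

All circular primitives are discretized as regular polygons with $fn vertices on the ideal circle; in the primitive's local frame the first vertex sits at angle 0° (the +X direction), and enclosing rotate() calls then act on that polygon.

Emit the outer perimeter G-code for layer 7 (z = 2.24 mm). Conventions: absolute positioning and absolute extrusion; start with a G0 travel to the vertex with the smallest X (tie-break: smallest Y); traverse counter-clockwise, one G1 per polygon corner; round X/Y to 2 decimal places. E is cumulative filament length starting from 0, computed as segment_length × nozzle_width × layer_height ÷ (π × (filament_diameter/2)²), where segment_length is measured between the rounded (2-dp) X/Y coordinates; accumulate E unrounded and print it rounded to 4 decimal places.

At z = 2.24 mm: the cube is present — its section is the full 23.5×11.5 rectangle; the cube at (-0.5, -3.5) is absent (z outside [3, 9.5]); the cube at (-2.5, 9.5) does not reach this height (z outside [3, 15.5]); Merging all regions: only the 23.5×11.5 cube is present, so the union is just that shape — 1 connected region; the cone at (4.5, 7.5) (r1=9.5→r2=5) has section circumradius 8.384 here — a regular 24-gon; Taking the intersection: the cone at (4.5, 7.5) partially overlaps the result so far; clipping to the common part keeps 136.12 mm² — 1 connected region. The outline is a single polygon with 12 vertices. Extrusion per mm of travel: 0.4 × 0.32 / (π × 0.875²) = 0.053216. Accumulating E over each segment gives final E = 2.3763.

G0 X0.00 Y0.48 Z2.24
G1 X0.31 Y0.24 E0.0209
G1 X0.89 Y0.00 E0.0543
G1 X8.11 Y0.00 E0.4385
G1 X8.69 Y0.24 E0.4719
G1 X10.43 Y1.57 E0.5884
G1 X11.76 Y3.31 E0.7050
G1 X12.60 Y5.33 E0.8214
G1 X12.88 Y7.50 E0.9378
G1 X12.60 Y9.67 E1.0543
G1 X11.84 Y11.50 E1.1597
G1 X0.00 Y11.50 E1.7898
G1 X0.00 Y0.48 E2.3763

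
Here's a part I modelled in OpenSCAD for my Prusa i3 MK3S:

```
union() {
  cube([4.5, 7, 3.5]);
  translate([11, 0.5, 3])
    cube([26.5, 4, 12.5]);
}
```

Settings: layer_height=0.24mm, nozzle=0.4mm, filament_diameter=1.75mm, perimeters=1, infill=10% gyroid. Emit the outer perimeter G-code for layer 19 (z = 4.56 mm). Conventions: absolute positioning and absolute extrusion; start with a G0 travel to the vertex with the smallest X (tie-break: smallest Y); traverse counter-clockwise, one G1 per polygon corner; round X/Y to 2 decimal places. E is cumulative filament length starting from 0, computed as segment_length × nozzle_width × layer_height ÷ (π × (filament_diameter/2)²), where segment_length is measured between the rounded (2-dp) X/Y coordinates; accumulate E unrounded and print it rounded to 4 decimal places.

At z = 4.56 mm: the cube does not reach this height (z outside [0, 3.5]); the cube at (11, 0.5) (footprint 26.5×4) is included at this height; Merging all regions: only the 26.5×4 cube at (11, 0.5) is present, so the union is just that shape — 1 connected region. The outline is a single polygon with 4 vertices. Extrusion per mm of travel: 0.4 × 0.24 / (π × 0.875²) = 0.039912. Accumulating E over each segment gives final E = 2.4346.

G0 X11.00 Y0.50 Z4.56
G1 X37.50 Y0.50 E1.0577
G1 X37.50 Y4.50 E1.2173
G1 X11.00 Y4.50 E2.2750
G1 X11.00 Y0.50 E2.4346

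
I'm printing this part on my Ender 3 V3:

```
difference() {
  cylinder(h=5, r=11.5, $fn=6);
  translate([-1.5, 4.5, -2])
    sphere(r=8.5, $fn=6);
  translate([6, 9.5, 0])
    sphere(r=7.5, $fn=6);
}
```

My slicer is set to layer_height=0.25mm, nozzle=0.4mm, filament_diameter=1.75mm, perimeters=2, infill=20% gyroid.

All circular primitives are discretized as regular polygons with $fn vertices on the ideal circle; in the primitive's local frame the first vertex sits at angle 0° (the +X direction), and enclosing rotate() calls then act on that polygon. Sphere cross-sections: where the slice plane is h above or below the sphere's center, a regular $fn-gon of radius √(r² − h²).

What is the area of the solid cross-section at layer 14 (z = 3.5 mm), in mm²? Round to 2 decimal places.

At z = 3.5 mm: the cylinder: section is a regular 6-gon, circumradius r=11.5 (area = (6/2)·11.500²·sin(360°/6) = 343.60 mm²); the r=8.5 sphere at (-1.5, 4.5) contributes a regular 6-gon of circumradius √(8.5²−5.5²) = 6.481 (area = (6/2)·6.481²·sin(360°/6) = 109.12 mm²); the r=7.5 sphere at (6, 9.5) slices to a regular 6-gon of circumradius 6.633 (√(r²−h²) with h=3.5 from center) (area = (6/2)·6.633²·sin(360°/6) = 114.32 mm²); Subtracting the remaining from the first: starting from the r=11.5 cylinder (343.60 mm²), the r=8.5 sphere at (-1.5, 4.5) partially overlaps it — only the 108.11 mm² overlap (of its 109.12 mm²) is removed, clipping the outline; the r=7.5 sphere at (6, 9.5) partially overlaps it — only the 24.65 mm² overlap (of its 114.32 mm²) is removed, clipping the outline — area = 210.84 mm². Overall, the cross-section is a single solid region. Net area = 210.84 mm².

210.84 mm²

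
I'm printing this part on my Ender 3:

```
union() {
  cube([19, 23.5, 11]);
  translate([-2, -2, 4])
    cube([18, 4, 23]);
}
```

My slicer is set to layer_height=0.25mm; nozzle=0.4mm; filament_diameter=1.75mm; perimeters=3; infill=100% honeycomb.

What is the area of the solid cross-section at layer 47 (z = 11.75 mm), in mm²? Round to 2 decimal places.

72.00 mm²

At z = 11.75 mm: the cube does not reach this height (z outside [0, 11]); the 18×4 cube at (-2, -2) contributes its full rectangle (area 72.00 mm²); Taking the union: only the 18×4 cube at (-2, -2) is present, so the union is just that shape — area = 72.00 mm². Overall, the cross-section is a single solid region. Net area = 72.00 mm².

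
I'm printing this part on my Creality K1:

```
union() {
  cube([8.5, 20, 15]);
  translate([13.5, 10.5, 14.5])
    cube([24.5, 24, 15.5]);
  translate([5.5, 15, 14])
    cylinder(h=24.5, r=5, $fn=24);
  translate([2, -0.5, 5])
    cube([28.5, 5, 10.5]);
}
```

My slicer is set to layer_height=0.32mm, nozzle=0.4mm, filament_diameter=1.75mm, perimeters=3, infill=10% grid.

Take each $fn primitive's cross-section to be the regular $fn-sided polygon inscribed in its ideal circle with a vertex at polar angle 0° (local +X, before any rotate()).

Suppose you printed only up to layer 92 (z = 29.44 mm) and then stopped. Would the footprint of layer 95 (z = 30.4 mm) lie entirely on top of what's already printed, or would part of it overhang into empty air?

Compare the two slices. At z = 29.44: the cube is not intersected at this z (z outside [0, 15]); the cube at (13.5, 10.5) is present — its section is the full 24.5×24 rectangle (area 588.00 mm²); the r=5 cylinder at (5.5, 15) gives a regular 24-gon of circumradius 5 (constant along its height) (area = (24/2)·5.000²·sin(360°/24) = 77.65 mm²); the cube at (2, -0.5) is not intersected at this z (z outside [5, 15.5]); Combining (union): the 2 present regions are separate (no shared area or edge), so areas and boundary lengths simply add and each stays a separate island — area = 665.65 mm². At z = 30.4: the cube does not reach this height (z outside [0, 15]); the cube at (13.5, 10.5) does not reach this height (z outside [14.5, 30]); the cylinder at (5.5, 15): section is a regular 24-gon, circumradius r=5 (area = (24/2)·5.000²·sin(360°/24) = 77.65 mm²); the cube at (2, -0.5) does not reach this height (z outside [5, 15.5]); Combining (union): only the r=5 cylinder at (5.5, 15) is present, so the union is just that shape — area = 77.65 mm². Checking containment: the cross-section at z = 30.4 is a subset of the cross-section at z = 29.44.

entirely on top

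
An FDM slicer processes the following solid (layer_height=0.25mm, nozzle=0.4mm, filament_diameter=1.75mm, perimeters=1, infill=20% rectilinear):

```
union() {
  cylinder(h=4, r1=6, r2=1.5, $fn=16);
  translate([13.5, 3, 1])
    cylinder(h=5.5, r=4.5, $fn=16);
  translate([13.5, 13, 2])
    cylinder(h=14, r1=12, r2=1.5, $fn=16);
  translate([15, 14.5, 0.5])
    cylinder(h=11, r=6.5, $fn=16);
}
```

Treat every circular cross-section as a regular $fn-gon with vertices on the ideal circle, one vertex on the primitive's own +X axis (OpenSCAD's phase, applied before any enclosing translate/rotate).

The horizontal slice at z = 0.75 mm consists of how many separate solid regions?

At z = 0.75 mm: the cone: at t=0.188 of its height the radius interpolates to r₁+(r₂−r₁)t = 5.156, giving a regular 16-gon of that circumradius; the cylinder at (13.5, 3) does not reach this height (z outside [1, 6.5]); the cone at (13.5, 13) is not intersected at this z (z outside [2, 16]); the r=6.5 cylinder at (15, 14.5) gives a regular 16-gon of circumradius 6.5 (constant along its height); Taking the union: the 2 present regions are separate (no shared area or edge), so areas and boundary lengths simply add and each stays a separate island — 2 connected regions. The result has 2 disconnected regions.

2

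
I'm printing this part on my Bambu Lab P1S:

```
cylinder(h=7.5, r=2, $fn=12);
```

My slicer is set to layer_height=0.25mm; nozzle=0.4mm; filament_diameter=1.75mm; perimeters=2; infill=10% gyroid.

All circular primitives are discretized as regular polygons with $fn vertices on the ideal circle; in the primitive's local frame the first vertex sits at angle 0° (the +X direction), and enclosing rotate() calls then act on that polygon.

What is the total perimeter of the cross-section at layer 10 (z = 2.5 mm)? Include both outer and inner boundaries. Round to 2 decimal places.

At z = 2.5 mm: the r=2 cylinder gives a regular 12-gon of circumradius 2 (constant along its height) (perimeter = 2·12·2.000·sin(180°/12) = 12.42 mm). Overall, the cross-section is a single solid region. Total boundary length (outer) = 12.42 mm.

12.42 mm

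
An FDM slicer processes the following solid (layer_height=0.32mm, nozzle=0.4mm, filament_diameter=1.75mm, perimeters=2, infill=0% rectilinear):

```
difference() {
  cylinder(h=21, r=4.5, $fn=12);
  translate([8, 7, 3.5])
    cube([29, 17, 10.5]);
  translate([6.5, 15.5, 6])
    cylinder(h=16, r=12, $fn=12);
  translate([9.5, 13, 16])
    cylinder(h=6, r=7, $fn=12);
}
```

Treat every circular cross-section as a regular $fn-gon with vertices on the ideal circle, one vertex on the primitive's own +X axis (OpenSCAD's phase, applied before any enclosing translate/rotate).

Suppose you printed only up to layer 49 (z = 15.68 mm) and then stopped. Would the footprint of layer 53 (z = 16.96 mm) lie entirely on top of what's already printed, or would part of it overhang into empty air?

entirely on top

Compare the two slices. At z = 15.68: the cylinder: section is a regular 12-gon, circumradius r=4.5 (area = (12/2)·4.500²·sin(360°/12) = 60.75 mm²); the cube at (8, 7) is absent (z outside [3.5, 14]); the r=12 cylinder at (6.5, 15.5) gives a regular 12-gon of circumradius 12 (constant along its height) (area = (12/2)·12.000²·sin(360°/12) = 432.00 mm²); the cylinder at (9.5, 13) is not intersected at this z (z outside [16, 22]); Subtracting the remaining from the first: starting from the r=4.5 cylinder (60.75 mm²), the r=12 cylinder at (6.5, 15.5) misses the remaining region (no effect) — area = 60.75 mm². At z = 16.96: the r=4.5 cylinder gives a regular 12-gon of circumradius 4.5 (constant along its height) (area = (12/2)·4.500²·sin(360°/12) = 60.75 mm²); the cube at (8, 7) does not reach this height (z outside [3.5, 14]); the r=12 cylinder at (6.5, 15.5) gives a regular 12-gon of circumradius 12 (constant along its height) (area = (12/2)·12.000²·sin(360°/12) = 432.00 mm²); the cylinder at (9.5, 13): section is a regular 12-gon, circumradius r=7 (area = (12/2)·7.000²·sin(360°/12) = 147.00 mm²); After the difference (first − rest): starting from the r=4.5 cylinder (60.75 mm²), the r=12 cylinder at (6.5, 15.5) misses the remaining region (no effect); the r=7 cylinder at (9.5, 13) misses the remaining region (no effect) — area = 60.75 mm². Checking containment: the cross-section at z = 16.96 is a subset of the cross-section at z = 15.68.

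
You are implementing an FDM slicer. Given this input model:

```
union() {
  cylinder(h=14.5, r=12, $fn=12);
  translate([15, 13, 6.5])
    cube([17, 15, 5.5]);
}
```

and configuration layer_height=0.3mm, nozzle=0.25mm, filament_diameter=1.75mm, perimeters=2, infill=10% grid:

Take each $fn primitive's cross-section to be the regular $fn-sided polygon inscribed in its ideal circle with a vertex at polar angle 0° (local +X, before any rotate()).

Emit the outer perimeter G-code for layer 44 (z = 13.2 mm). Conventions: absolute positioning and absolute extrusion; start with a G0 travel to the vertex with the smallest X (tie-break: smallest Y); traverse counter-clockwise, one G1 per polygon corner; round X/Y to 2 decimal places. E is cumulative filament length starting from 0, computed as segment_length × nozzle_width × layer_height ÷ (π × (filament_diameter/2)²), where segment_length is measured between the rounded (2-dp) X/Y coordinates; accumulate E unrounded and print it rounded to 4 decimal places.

G0 X-12.00 Y0.00 Z13.20
G1 X-10.39 Y-6.00 E0.1937
G1 X-6.00 Y-10.39 E0.3873
G1 X0.00 Y-12.00 E0.5810
G1 X6.00 Y-10.39 E0.7747
G1 X10.39 Y-6.00 E0.9683
G1 X12.00 Y0.00 E1.1620
G1 X10.39 Y6.00 E1.3557
G1 X6.00 Y10.39 E1.5493
G1 X0.00 Y12.00 E1.7430
G1 X-6.00 Y10.39 E1.9367
G1 X-10.39 Y6.00 E2.1303
G1 X-12.00 Y0.00 E2.3240

At z = 13.2 mm: the r=12 cylinder gives a regular 12-gon of circumradius 12 (constant along its height); the cube at (15, 13) does not reach this height (z outside [6.5, 12]); Combining (union): only the r=12 cylinder is present, so the union is just that shape — 1 connected region. The outline is a single polygon with 12 vertices. Extrusion per mm of travel: 0.25 × 0.3 / (π × 0.875²) = 0.031181. Accumulating E over each segment gives final E = 2.3240.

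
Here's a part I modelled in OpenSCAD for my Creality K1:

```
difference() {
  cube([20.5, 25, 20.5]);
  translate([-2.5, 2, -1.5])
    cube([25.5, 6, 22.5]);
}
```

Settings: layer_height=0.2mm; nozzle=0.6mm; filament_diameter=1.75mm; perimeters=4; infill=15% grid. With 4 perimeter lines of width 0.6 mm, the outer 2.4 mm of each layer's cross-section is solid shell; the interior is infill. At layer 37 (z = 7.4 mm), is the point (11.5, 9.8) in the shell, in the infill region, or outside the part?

At z = 7.4 mm: the cube (footprint 20.5×25) is included at this height; the 25.5×6 cube at (-2.5, 2) contributes its full rectangle; Subtracting the remaining from the first: starting from the 20.5×25 cube, the 25.5×6 cube at (-2.5, 2) partially overlaps it — only the 123.00 mm² overlap (of its 153.00 mm²) is removed, clipping the outline — 2 connected regions. Overall, the cross-section has 2 separate islands. The nearest boundary edge runs (20.50, 8.00)→(0.00, 8.00); distance from the point to it = 1.80 mm. (Shell/infill is judged within the island containing the point — the largest one.) The point is inside the cross-section, 1.80 mm from the nearest boundary — within the 2.4 mm shell band (4 × 0.6).

shell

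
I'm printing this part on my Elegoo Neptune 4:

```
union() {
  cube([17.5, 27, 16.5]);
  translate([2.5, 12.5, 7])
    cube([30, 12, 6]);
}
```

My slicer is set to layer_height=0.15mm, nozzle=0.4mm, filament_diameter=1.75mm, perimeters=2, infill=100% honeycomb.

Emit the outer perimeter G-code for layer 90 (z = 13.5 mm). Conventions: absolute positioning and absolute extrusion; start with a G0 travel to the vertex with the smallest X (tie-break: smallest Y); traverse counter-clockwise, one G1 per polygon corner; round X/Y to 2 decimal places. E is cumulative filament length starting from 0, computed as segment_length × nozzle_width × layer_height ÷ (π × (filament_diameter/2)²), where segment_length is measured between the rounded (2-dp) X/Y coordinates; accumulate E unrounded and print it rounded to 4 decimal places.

At z = 13.5 mm: the cube (footprint 17.5×27) is included at this height; the cube at (2.5, 12.5) is absent (z outside [7, 13]); Merging all regions: only the 17.5×27 cube is present, so the union is just that shape — 1 connected region. The outline is a single polygon with 4 vertices. Extrusion per mm of travel: 0.4 × 0.15 / (π × 0.875²) = 0.024945. Accumulating E over each segment gives final E = 2.2201.

G0 X0.00 Y0.00 Z13.50
G1 X17.50 Y0.00 E0.4365
G1 X17.50 Y27.00 E1.1101
G1 X0.00 Y27.00 E1.5466
G1 X0.00 Y0.00 E2.2201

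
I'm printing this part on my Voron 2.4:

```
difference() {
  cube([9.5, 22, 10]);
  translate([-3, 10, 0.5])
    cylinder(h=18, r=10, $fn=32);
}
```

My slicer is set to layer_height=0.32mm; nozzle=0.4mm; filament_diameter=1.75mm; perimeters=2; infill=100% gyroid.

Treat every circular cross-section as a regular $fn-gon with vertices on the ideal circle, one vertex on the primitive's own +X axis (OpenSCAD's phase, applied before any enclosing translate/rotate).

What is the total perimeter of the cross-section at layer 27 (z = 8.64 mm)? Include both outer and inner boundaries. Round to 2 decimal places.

At z = 8.64 mm: the cube is present — its section is the full 9.5×22 rectangle (perimeter 63.00 mm); the r=10 cylinder at (-3, 10) contributes a regular 32-gon of circumradius 10 (perimeter = 2·32·10.000·sin(180°/32) = 62.73 mm); Subtracting the remaining from the first: starting from the 9.5×22 cube, the r=10 cylinder at (-3, 10) partially overlaps it — only the 97.18 mm² overlap (of its 312.14 mm²) is removed, clipping the outline — boundary = 69.27 mm. Overall, the cross-section is a single solid region. Total boundary length (outer) = 69.27 mm.

69.27 mm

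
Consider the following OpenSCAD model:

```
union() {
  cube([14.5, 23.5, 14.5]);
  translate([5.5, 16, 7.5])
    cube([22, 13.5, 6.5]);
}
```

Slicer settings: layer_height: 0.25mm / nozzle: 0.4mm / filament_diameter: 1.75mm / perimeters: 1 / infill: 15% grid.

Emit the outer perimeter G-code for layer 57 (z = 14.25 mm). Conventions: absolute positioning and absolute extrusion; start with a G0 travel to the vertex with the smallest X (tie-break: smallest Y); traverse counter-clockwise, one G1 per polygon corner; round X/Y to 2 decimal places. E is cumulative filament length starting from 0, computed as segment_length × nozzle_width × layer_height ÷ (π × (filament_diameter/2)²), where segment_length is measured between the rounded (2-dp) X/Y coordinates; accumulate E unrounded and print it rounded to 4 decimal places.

G0 X0.00 Y0.00 Z14.25
G1 X14.50 Y0.00 E0.6028
G1 X14.50 Y23.50 E1.5799
G1 X0.00 Y23.50 E2.1827
G1 X0.00 Y0.00 E3.1597

At z = 14.25 mm: the cube is present — its section is the full 14.5×23.5 rectangle; the cube at (5.5, 16) is absent (z outside [7.5, 14]); Combining (union): only the 14.5×23.5 cube is present, so the union is just that shape — 1 connected region. The outline is a single polygon with 4 vertices. Extrusion per mm of travel: 0.4 × 0.25 / (π × 0.875²) = 0.041575. Accumulating E over each segment gives final E = 3.1597.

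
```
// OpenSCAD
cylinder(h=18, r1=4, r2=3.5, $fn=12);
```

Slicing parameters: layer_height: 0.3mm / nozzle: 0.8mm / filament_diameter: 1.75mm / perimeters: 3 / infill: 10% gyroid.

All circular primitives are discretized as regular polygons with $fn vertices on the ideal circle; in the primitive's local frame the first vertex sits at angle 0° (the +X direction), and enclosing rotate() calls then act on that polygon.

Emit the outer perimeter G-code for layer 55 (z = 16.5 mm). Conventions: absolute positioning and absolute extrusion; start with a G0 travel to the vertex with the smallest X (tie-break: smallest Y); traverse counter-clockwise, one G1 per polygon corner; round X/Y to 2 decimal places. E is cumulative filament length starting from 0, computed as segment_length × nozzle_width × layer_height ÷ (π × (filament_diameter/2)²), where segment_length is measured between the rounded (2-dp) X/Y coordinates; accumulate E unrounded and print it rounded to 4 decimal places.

G0 X-3.54 Y0.00 Z16.50
G1 X-3.07 Y-1.77 E0.1827
G1 X-1.77 Y-3.07 E0.3662
G1 X0.00 Y-3.54 E0.5489
G1 X1.77 Y-3.07 E0.7316
G1 X3.07 Y-1.77 E0.9151
G1 X3.54 Y0.00 E1.0978
G1 X3.07 Y1.77 E1.2805
G1 X1.77 Y3.07 E1.4640
G1 X0.00 Y3.54 E1.6467
G1 X-1.77 Y3.07 E1.8295
G1 X-3.07 Y1.77 E2.0129
G1 X-3.54 Y0.00 E2.1956

At z = 16.5 mm: the cone: at t=0.917 of its height the radius interpolates to r₁+(r₂−r₁)t = 3.542, giving a regular 12-gon of that circumradius. The outline is a single polygon with 12 vertices. Extrusion per mm of travel: 0.8 × 0.3 / (π × 0.875²) = 0.099780. Accumulating E over each segment gives final E = 2.1956.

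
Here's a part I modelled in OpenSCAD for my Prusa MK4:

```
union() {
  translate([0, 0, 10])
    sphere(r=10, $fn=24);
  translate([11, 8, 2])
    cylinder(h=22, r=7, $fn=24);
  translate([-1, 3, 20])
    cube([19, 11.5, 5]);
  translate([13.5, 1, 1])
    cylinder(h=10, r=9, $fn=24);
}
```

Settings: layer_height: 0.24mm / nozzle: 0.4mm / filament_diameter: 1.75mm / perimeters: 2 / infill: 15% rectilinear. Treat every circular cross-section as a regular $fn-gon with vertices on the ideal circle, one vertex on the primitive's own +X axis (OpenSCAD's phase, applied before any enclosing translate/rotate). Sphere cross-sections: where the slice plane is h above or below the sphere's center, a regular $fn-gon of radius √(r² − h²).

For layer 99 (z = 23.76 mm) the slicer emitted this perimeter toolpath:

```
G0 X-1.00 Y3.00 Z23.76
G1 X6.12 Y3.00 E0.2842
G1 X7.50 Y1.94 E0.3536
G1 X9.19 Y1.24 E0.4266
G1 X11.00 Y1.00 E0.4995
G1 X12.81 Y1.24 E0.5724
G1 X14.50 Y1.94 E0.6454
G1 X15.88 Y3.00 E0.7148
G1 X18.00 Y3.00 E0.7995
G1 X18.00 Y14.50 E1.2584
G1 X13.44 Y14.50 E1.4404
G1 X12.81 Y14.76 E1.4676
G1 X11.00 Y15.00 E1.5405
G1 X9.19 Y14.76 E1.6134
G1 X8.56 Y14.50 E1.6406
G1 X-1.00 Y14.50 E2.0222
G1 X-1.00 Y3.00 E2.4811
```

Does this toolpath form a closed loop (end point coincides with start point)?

Start point (G0): (-1.00, 3.00). End point (last G1): the path returns to the start — closed.

yes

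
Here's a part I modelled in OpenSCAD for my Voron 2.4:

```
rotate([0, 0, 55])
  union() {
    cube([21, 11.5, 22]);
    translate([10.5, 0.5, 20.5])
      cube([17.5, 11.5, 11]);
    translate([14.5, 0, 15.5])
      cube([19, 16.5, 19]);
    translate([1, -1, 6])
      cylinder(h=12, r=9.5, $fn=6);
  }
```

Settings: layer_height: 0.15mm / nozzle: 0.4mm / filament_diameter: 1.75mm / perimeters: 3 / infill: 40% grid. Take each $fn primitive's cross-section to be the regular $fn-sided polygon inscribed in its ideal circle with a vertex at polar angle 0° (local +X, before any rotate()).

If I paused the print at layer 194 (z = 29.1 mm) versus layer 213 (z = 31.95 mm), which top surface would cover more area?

layer 194 (z = 29.1 mm)

Layer 194 (z = 29.1): the cube does not reach this height (z outside [0, 22]); the 17.5×11.5 cube at (10.5, 0.5) contributes its full rectangle (area 201.25 mm²); the cube at (14.5, 0) (footprint 19×16.5) is included at this height (area 313.50 mm²); the cylinder at (1, -1) does not reach this height (z outside [6, 18]); Merging all regions: the regions partially overlap — summed areas 514.75 mm² minus the doubly-counted overlap 155.25 mm² gives 359.50 mm² — area = 359.50 mm²; (rotated 55° about Z; rotation is an isometry so areas/perimeters/island counts are preserved). So its area = 359.50 mm². Layer 213 (z = 31.95): the cube does not reach this height (z outside [0, 22]); the cube at (10.5, 0.5) is absent (z outside [20.5, 31.5]); the cube at (14.5, 0) (footprint 19×16.5) is included at this height (area 313.50 mm²); the cylinder at (1, -1) is not intersected at this z (z outside [6, 18]); Combining (union): only the 19×16.5 cube at (14.5, 0) is present, so the union is just that shape — area = 313.50 mm²; (rotated 55° about Z; rotation is an isometry so areas/perimeters/island counts are preserved). So its area = 313.50 mm². Layer 194 is larger (359.50 vs 313.50 mm²).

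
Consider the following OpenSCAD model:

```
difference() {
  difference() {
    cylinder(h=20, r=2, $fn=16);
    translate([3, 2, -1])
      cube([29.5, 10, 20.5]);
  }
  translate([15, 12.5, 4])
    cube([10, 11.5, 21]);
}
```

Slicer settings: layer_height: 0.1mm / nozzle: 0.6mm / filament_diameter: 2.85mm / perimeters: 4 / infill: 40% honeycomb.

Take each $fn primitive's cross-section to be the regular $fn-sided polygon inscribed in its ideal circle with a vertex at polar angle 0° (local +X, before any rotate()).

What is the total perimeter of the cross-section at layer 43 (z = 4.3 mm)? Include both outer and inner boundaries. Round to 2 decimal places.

12.49 mm

At z = 4.3 mm: the cylinder: section is a regular 16-gon, circumradius r=2 (perimeter = 2·16·2.000·sin(180°/16) = 12.49 mm); the 29.5×10 cube at (3, 2) contributes its full rectangle (perimeter 79.00 mm); Taking the first minus the rest: starting from the r=2 cylinder, the 29.5×10 cube at (3, 2) misses the remaining region (no effect) — boundary = 12.49 mm; the cube at (15, 12.5) is present — its section is the full 10×11.5 rectangle (perimeter 43.00 mm); After the difference (first − rest): starting from the result so far, the 10×11.5 cube at (15, 12.5) misses the remaining region (no effect) — boundary = 12.49 mm. Overall, the cross-section is a single solid region. Total boundary length (outer) = 12.49 mm.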